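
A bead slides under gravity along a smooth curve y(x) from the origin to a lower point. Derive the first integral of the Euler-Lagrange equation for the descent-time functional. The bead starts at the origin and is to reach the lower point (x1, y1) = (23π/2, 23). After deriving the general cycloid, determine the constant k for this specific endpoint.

The Lagrangian L = sqrt((1 + y'^2) / y) has no explicit x dependence, so the Beltrami identity applies:
    L − y' ∂L/∂y' = C.
Compute ∂L/∂y' = y' / sqrt(y (1 + y'^2)).
Substitute:
    sqrt((1 + y'^2)/y) − y'·y' / sqrt(y (1 + y'^2))
    = (1 + y'^2) / sqrt(y (1 + y'^2)) − y'^2 / sqrt(y (1 + y'^2))
    = 1 / sqrt(y (1 + y'^2)) = C.
Squaring and rearranging gives the first integral
    y (1 + y'^2) = 1/C^2 =: k   (constant).
Solving this first-order ODE by the substitution
    y = (k/2)(1 − cos θ)
yields the cycloid parameterisation
    x(θ) = (k/2)(θ − sin θ),   y(θ) = (k/2)(1 − cos θ).
The constant k is fixed by the endpoint condition.
Now fit the given lower endpoint (x1, y1) = (23π/2, 23). At the bottom of the first arch (θ = π), the parametric equations give
    y(π) = (k/2)(1 − cos π) = k,
    x(π) = (k/2)(π − sin π) = kπ/2.
Matching y(π) = 23 gives k = 23, consistent with x(π) = 23π/2. Therefore the specific cycloid is
    x(θ) = (23/2)(θ − sin θ),   y(θ) = (23/2)(1 − cos θ).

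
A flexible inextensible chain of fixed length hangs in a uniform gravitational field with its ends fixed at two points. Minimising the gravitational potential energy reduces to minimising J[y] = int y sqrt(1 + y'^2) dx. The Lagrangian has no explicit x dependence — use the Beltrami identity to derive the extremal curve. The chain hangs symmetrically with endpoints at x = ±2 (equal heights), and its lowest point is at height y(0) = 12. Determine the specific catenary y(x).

The Lagrangian L(y, y') = y sqrt(1 + y'^2) has no explicit x dependence, so the Beltrami identity applies:
    L − y' ∂L/∂y' = C.
Compute ∂L/∂y' = y · y' / sqrt(1 + y'^2). Then
    L − y' ∂L/∂y'
    = y sqrt(1 + y'^2) − y · y'^2 / sqrt(1 + y'^2)
    = y (1 + y'^2 − y'^2) / sqrt(1 + y'^2)
    = y / sqrt(1 + y'^2) = C.
Squaring gives y^2 = C^2 (1 + y'^2), i.e.
    y'^2 = y^2 / C^2 − 1.
Separating variables,
    dy / sqrt(y^2 − C^2) = dx / C,
and integrating gives arccosh(y / C) = (x − a)/C, so
    y(x) = C cosh((x − a)/C),
the catenary. The constants C and a are fixed by the two endpoint conditions (and, for the hanging-chain problem, the length constraint selects C).
Now fit the given data. The endpoints x = ±2 are symmetric at equal height, so the catenary is even about its minimum: a = 0 and y(x) = C cosh(x/C). The lowest point is y(0) = C cosh(0) = C, and we are told y(0) = 12, so C = 12. Therefore
    y(x) = 12 cosh(x/12),
and at the endpoints
    y(±2) = 12 cosh(2/12).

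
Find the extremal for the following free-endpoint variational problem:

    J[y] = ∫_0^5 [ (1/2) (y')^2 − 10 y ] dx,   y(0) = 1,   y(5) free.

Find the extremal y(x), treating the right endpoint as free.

The Lagrangian L = (1/2) (y')^2 − 10 y gives
    ∂L/∂y = −10,   ∂L/∂y' = y'.
Euler-Lagrange: d/dx(y') − (−10) = 0, i.e. y'' + 10 = 0, so
    y(x) = −(10/2) x^2 + C1 x + C2.
Fixed left endpoint y(0) = 1 ⇒ C2 = 1.
The right endpoint x = 5 is free, so the natural (transversality) condition is ∂L/∂y' |_{x=5} = 0, i.e. y'(5) = 0.
Compute y'(x) = −10 x + C1, so y'(5) = −50 + C1 = 0 ⇒ C1 = 50.
Therefore the extremal is
    y(x) = −5 x^2 + 50 x + 1.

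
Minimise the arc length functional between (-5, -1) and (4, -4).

Arc-length functional: J[y] = ∫ sqrt(1 + (y')^2) dx.
Lagrangian L = sqrt(1 + (y')^2) has no explicit y dependence, so ∂L/∂y = 0 and the Euler-Lagrange equation gives
    d/dx( y' / sqrt(1 + (y')^2) ) = 0  ⇒  y' / sqrt(1 + (y')^2) = const.
Hence y' is constant, so y(x) is affine.
Fitting the endpoints (-5, -1) and (4, -4):
    slope m = ((-4) − (-1)) / (4 − (-5)) = -1/3,
    intercept c = (-1) − m·(-5) = -8/3.
Extremal: y(x) = (-1/3) x - 8/3.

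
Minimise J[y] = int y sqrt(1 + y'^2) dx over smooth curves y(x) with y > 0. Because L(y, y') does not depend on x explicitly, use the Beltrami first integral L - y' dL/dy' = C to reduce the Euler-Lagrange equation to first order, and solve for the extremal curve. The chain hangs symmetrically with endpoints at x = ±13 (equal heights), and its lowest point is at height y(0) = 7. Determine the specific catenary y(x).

The Lagrangian L(y, y') = y sqrt(1 + y'^2) has no explicit x dependence, so the Beltrami identity applies:
    L − y' ∂L/∂y' = C.
Compute ∂L/∂y' = y · y' / sqrt(1 + y'^2). Then
    L − y' ∂L/∂y'
    = y sqrt(1 + y'^2) − y · y'^2 / sqrt(1 + y'^2)
    = y (1 + y'^2 − y'^2) / sqrt(1 + y'^2)
    = y / sqrt(1 + y'^2) = C.
Squaring gives y^2 = C^2 (1 + y'^2), i.e.
    y'^2 = y^2 / C^2 − 1.
Separating variables,
    dy / sqrt(y^2 − C^2) = dx / C,
and integrating gives arccosh(y / C) = (x − a)/C, so
    y(x) = C cosh((x − a)/C),
the catenary. The constants C and a are fixed by the two endpoint conditions (and, for the hanging-chain problem, the length constraint selects C).
Now fit the given data. The endpoints x = ±13 are symmetric at equal height, so the catenary is even about its minimum: a = 0 and y(x) = C cosh(x/C). The lowest point is y(0) = C cosh(0) = C, and we are told y(0) = 7, so C = 7. Therefore
    y(x) = 7 cosh(x/7),
and at the endpoints
    y(±13) = 7 cosh(13/7).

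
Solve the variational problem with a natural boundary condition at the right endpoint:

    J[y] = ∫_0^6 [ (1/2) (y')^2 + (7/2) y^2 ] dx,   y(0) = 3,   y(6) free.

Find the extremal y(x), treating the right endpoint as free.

The Lagrangian L = (1/2) (y')^2 + (7/2) y^2 gives
    ∂L/∂y = 7 y,   ∂L/∂y' = y'.
Euler-Lagrange: y'' − 7 y = 0.
With k = sqrt(7), the general solution is
    y(x) = A cosh(sqrt(7) x) + B sinh(sqrt(7) x).
Fixed left endpoint y(0) = 3 ⇒ A = 3.
The right endpoint x = 6 is free, so the natural (transversality) condition is ∂L/∂y' |_{x=6} = 0, i.e. y'(6) = 0.
Compute y'(x) = A k sinh(k x) + B k cosh(k x), so
    y'(6) = A k sinh(k·6) + B k cosh(k·6) = 0
    ⇒ B = −A tanh(k·6) = − 3 tanh(sqrt(7)·6).
Therefore the extremal is
    y(x) = 3 cosh(sqrt(7) x) − 3 tanh(sqrt(7)·6) sinh(sqrt(7) x).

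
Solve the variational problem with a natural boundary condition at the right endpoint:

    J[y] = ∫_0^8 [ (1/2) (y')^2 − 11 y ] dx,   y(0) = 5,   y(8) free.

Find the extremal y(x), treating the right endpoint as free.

The Lagrangian L = (1/2) (y')^2 − 11 y gives
    ∂L/∂y = −11,   ∂L/∂y' = y'.
Euler-Lagrange: d/dx(y') − (−11) = 0, i.e. y'' + 11 = 0, so
    y(x) = −(11/2) x^2 + C1 x + C2.
Fixed left endpoint y(0) = 5 ⇒ C2 = 5.
The right endpoint x = 8 is free, so the natural (transversality) condition is ∂L/∂y' |_{x=8} = 0, i.e. y'(8) = 0.
Compute y'(x) = −11 x + C1, so y'(8) = −88 + C1 = 0 ⇒ C1 = 88.
Therefore the extremal is
    y(x) = −(11/2) x^2 + 88 x + 5.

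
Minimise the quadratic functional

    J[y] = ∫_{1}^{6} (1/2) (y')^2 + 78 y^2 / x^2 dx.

The Lagrangian is L = (1/2) (y')^2 + 78 y^2 / x^2.
Compute ∂L/∂y = 156y/x^2, ∂L/∂y' = y'.
The Euler-Lagrange equation d/dx(∂L/∂y') − ∂L/∂y = 0 reduces to
    y'' − 156/x^2 · y = 0  (x > 0).
Its general solution is
    y(x) = A x^13 + B x^(-12),
with A, B fixed by the endpoint conditions.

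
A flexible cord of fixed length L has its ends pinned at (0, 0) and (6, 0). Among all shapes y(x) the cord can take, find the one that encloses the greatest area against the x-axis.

Set up the augmented Lagrangian using a multiplier λ for the length constraint:
    F(y, y') = y − λ sqrt(1 + y'^2).
F has no explicit x dependence, so the Beltrami identity yields a first integral
    F − y' ∂F/∂y' = C.
Compute ∂F/∂y' = −λ y' / sqrt(1 + y'^2). Then
    y − λ sqrt(1 + y'^2) + λ y'^2 / sqrt(1 + y'^2) = C
    ⇒  y − λ / sqrt(1 + y'^2) = C.
Solving for y' and integrating gives
    (x − a)^2 + (y − b)^2 = λ^2,
a circular arc of radius λ. The constants a, b are determined by the endpoint conditions y(0) = y(6) = 0, and λ is fixed implicitly by the length constraint
    ∫_{0}^{6} sqrt(1 + y'^2) dx = L.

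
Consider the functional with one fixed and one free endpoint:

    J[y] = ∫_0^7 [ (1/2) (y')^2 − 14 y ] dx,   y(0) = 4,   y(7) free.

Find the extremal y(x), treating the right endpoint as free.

The Lagrangian L = (1/2) (y')^2 − 14 y gives
    ∂L/∂y = −14,   ∂L/∂y' = y'.
Euler-Lagrange: d/dx(y') − (−14) = 0, i.e. y'' + 14 = 0, so
    y(x) = −(14/2) x^2 + C1 x + C2.
Fixed left endpoint y(0) = 4 ⇒ C2 = 4.
The right endpoint x = 7 is free, so the natural (transversality) condition is ∂L/∂y' |_{x=7} = 0, i.e. y'(7) = 0.
Compute y'(x) = −14 x + C1, so y'(7) = −98 + C1 = 0 ⇒ C1 = 98.
Therefore the extremal is
    y(x) = −7 x^2 + 98 x + 4.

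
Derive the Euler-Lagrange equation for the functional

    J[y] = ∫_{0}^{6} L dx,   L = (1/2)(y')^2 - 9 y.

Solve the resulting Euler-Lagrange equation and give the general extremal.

The Lagrangian is L = (1/2)(y')^2 - 9 y.
∂L/∂y = -9.
∂L/∂y' = y'.
The Euler-Lagrange equation d/dx(∂L/∂y') − ∂L/∂y = 0 becomes:
    y'' + 9 = 0
General solution: y(x) = -(9/2) x^2 + A x + B, where A and B are arbitrary constants fixed by the endpoint conditions.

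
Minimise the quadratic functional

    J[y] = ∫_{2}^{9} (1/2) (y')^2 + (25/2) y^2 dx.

The Lagrangian is L = (1/2) (y')^2 + (25/2) y^2.
Compute ∂L/∂y = 25y, ∂L/∂y' = y'.
The Euler-Lagrange equation d/dx(∂L/∂y') − ∂L/∂y = 0 reduces to
    y'' − 25 y = 0.
Its general solution is
    y(x) = A e^(5x) + B e^(−5x),
with A, B fixed by the endpoint conditions.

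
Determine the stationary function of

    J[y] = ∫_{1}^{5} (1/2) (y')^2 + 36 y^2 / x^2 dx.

The Lagrangian is L = (1/2) (y')^2 + 36 y^2 / x^2.
Compute ∂L/∂y = 72y/x^2, ∂L/∂y' = y'.
The Euler-Lagrange equation d/dx(∂L/∂y') − ∂L/∂y = 0 reduces to
    y'' − 72/x^2 · y = 0  (x > 0).
Its general solution is
    y(x) = A x^9 + B x^(-8),
with A, B fixed by the endpoint conditions.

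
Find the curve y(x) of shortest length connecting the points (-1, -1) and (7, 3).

Arc-length functional: J[y] = ∫ sqrt(1 + (y')^2) dx.
Lagrangian L = sqrt(1 + (y')^2) has no explicit y dependence, so ∂L/∂y = 0 and the Euler-Lagrange equation gives
    d/dx( y' / sqrt(1 + (y')^2) ) = 0  ⇒  y' / sqrt(1 + (y')^2) = const.
Hence y' is constant, so y(x) is affine.
Fitting the endpoints (-1, -1) and (7, 3):
    slope m = (3 − (-1)) / (7 − (-1)) = 1/2,
    intercept c = (-1) − m·(-1) = -1/2.
Extremal: y(x) = (1/2) x - 1/2.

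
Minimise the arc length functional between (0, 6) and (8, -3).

Arc-length functional: J[y] = ∫ sqrt(1 + (y')^2) dx.
Lagrangian L = sqrt(1 + (y')^2) has no explicit y dependence, so ∂L/∂y = 0 and the Euler-Lagrange equation gives
    d/dx( y' / sqrt(1 + (y')^2) ) = 0  ⇒  y' / sqrt(1 + (y')^2) = const.
Hence y' is constant, so y(x) is affine.
Fitting the endpoints (0, 6) and (8, -3):
    slope m = ((-3) − 6) / (8 − 0) = -9/8,
    intercept c = 6 − m·0 = 6.
Extremal: y(x) = (-9/8) x + 6.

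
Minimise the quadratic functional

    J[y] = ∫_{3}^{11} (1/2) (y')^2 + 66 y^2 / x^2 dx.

The Lagrangian is L = (1/2) (y')^2 + 66 y^2 / x^2.
Compute ∂L/∂y = 132y/x^2, ∂L/∂y' = y'.
The Euler-Lagrange equation d/dx(∂L/∂y') − ∂L/∂y = 0 reduces to
    y'' − 132/x^2 · y = 0  (x > 0).
Its general solution is
    y(x) = A x^12 + B x^(-11),
with A, B fixed by the endpoint conditions.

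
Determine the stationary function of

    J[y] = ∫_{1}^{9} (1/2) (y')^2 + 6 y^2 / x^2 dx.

The Lagrangian is L = (1/2) (y')^2 + 6 y^2 / x^2.
Compute ∂L/∂y = 12y/x^2, ∂L/∂y' = y'.
The Euler-Lagrange equation d/dx(∂L/∂y') − ∂L/∂y = 0 reduces to
    y'' − 12/x^2 · y = 0  (x > 0).
Its general solution is
    y(x) = A x^4 + B x^(-3),
with A, B fixed by the endpoint conditions.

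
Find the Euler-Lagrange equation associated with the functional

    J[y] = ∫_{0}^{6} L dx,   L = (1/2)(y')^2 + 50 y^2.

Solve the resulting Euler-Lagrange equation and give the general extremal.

The Lagrangian is L = (1/2)(y')^2 + 50 y^2.
∂L/∂y = 100y.
∂L/∂y' = y'.
The Euler-Lagrange equation d/dx(∂L/∂y') − ∂L/∂y = 0 becomes:
    y'' - 100 y = 0
General solution: y(x) = A e^(10x) + B e^(-10x), where A and B are arbitrary constants fixed by the endpoint conditions.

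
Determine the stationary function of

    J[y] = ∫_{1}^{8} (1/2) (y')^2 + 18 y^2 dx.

The Lagrangian is L = (1/2) (y')^2 + 18 y^2.
Compute ∂L/∂y = 36y, ∂L/∂y' = y'.
The Euler-Lagrange equation d/dx(∂L/∂y') − ∂L/∂y = 0 reduces to
    y'' − 36 y = 0.
Its general solution is
    y(x) = A e^(6x) + B e^(−6x),
with A, B fixed by the endpoint conditions.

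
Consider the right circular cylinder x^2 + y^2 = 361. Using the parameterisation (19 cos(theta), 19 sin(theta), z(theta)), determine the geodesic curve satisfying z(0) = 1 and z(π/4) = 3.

Parameterise the cylinder of radius R = 19 as
    r(θ) = (19 cos θ, 19 sin θ, z(θ)).
The arc-length element is
    ds = sqrt(361 + (dz/dθ)^2) dθ,
so the Lagrangian is L = sqrt(361 + z'^2).
L depends on z' only, not on z or θ, so ∂L/∂z = 0 and
    ∂L/∂z' = z' / sqrt(361 + z'^2).
The Euler-Lagrange equation gives
    d/dθ( z' / sqrt(361 + z'^2) ) = 0,
so z' is constant. Integrating once:
    z(θ) = a θ + b,
a helix on the cylinder (a straight line when the cylinder is unrolled). The constants a, b are determined by the endpoint conditions.
With endpoint conditions z(0) = 1 and z(π/4) = 3: from z(0) = b we get b = 1, and a·π/4 + 1 = 3 gives a = 8/π, so
    z(θ) = (8/π) θ + 1.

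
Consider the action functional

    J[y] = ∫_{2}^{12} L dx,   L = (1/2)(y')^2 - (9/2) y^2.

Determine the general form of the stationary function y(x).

The Lagrangian is L = (1/2)(y')^2 - (9/2) y^2.
∂L/∂y = -9y.
∂L/∂y' = y'.
The Euler-Lagrange equation d/dx(∂L/∂y') − ∂L/∂y = 0 becomes:
    y'' + 9 y = 0
General solution: y(x) = A sin(3x) + B cos(3x), where A and B are arbitrary constants fixed by the endpoint conditions.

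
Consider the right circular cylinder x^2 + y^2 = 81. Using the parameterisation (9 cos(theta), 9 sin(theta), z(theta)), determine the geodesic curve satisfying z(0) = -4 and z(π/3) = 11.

Parameterise the cylinder of radius R = 9 as
    r(θ) = (9 cos θ, 9 sin θ, z(θ)).
The arc-length element is
    ds = sqrt(81 + (dz/dθ)^2) dθ,
so the Lagrangian is L = sqrt(81 + z'^2).
L depends on z' only, not on z or θ, so ∂L/∂z = 0 and
    ∂L/∂z' = z' / sqrt(81 + z'^2).
The Euler-Lagrange equation gives
    d/dθ( z' / sqrt(81 + z'^2) ) = 0,
so z' is constant. Integrating once:
    z(θ) = a θ + b,
a helix on the cylinder (a straight line when the cylinder is unrolled). The constants a, b are determined by the endpoint conditions.
With endpoint conditions z(0) = -4 and z(π/3) = 11: from z(0) = b we get b = -4, and a·π/3 + -4 = 11 gives a = 45/π, so
    z(θ) = (45/π) θ − 4.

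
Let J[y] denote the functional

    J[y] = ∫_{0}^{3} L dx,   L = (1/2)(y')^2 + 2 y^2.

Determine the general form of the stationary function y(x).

The Lagrangian is L = (1/2)(y')^2 + 2 y^2.
∂L/∂y = 4y.
∂L/∂y' = y'.
The Euler-Lagrange equation d/dx(∂L/∂y') − ∂L/∂y = 0 becomes:
    y'' - 4 y = 0
General solution: y(x) = A e^(2x) + B e^(-2x), where A and B are arbitrary constants fixed by the endpoint conditions.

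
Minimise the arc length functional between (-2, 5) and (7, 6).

Arc-length functional: J[y] = ∫ sqrt(1 + (y')^2) dx.
Lagrangian L = sqrt(1 + (y')^2) has no explicit y dependence, so ∂L/∂y = 0 and the Euler-Lagrange equation gives
    d/dx( y' / sqrt(1 + (y')^2) ) = 0  ⇒  y' / sqrt(1 + (y')^2) = const.
Hence y' is constant, so y(x) is affine.
Fitting the endpoints (-2, 5) and (7, 6):
    slope m = (6 − 5) / (7 − (-2)) = 1/9,
    intercept c = 5 − m·(-2) = 47/9.
Extremal: y(x) = (1/9) x + 47/9.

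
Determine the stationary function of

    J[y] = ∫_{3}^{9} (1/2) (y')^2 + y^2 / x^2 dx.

The Lagrangian is L = (1/2) (y')^2 + y^2 / x^2.
Compute ∂L/∂y = 2y/x^2, ∂L/∂y' = y'.
The Euler-Lagrange equation d/dx(∂L/∂y') − ∂L/∂y = 0 reduces to
    y'' − 2/x^2 · y = 0  (x > 0).
Its general solution is
    y(x) = A x^2 + B / x,
with A, B fixed by the endpoint conditions.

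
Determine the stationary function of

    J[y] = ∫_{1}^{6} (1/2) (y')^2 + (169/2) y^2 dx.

The Lagrangian is L = (1/2) (y')^2 + (169/2) y^2.
Compute ∂L/∂y = 169y, ∂L/∂y' = y'.
The Euler-Lagrange equation d/dx(∂L/∂y') − ∂L/∂y = 0 reduces to
    y'' − 169 y = 0.
Its general solution is
    y(x) = A e^(13x) + B e^(−13x),
with A, B fixed by the endpoint conditions.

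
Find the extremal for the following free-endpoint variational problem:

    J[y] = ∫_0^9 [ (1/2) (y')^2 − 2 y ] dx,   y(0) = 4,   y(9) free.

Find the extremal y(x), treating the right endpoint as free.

The Lagrangian L = (1/2) (y')^2 − 2 y gives
    ∂L/∂y = −2,   ∂L/∂y' = y'.
Euler-Lagrange: d/dx(y') − (−2) = 0, i.e. y'' + 2 = 0, so
    y(x) = −(2/2) x^2 + C1 x + C2.
Fixed left endpoint y(0) = 4 ⇒ C2 = 4.
The right endpoint x = 9 is free, so the natural (transversality) condition is ∂L/∂y' |_{x=9} = 0, i.e. y'(9) = 0.
Compute y'(x) = −2 x + C1, so y'(9) = −18 + C1 = 0 ⇒ C1 = 18.
Therefore the extremal is
    y(x) = −x^2 + 18 x + 4.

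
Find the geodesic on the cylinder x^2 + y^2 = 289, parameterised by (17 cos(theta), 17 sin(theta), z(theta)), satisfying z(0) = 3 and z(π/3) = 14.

Parameterise the cylinder of radius R = 17 as
    r(θ) = (17 cos θ, 17 sin θ, z(θ)).
The arc-length element is
    ds = sqrt(289 + (dz/dθ)^2) dθ,
so the Lagrangian is L = sqrt(289 + z'^2).
L depends on z' only, not on z or θ, so ∂L/∂z = 0 and
    ∂L/∂z' = z' / sqrt(289 + z'^2).
The Euler-Lagrange equation gives
    d/dθ( z' / sqrt(289 + z'^2) ) = 0,
so z' is constant. Integrating once:
    z(θ) = a θ + b,
a helix on the cylinder (a straight line when the cylinder is unrolled). The constants a, b are determined by the endpoint conditions.
With endpoint conditions z(0) = 3 and z(π/3) = 14: from z(0) = b we get b = 3, and a·π/3 + 3 = 14 gives a = 33/π, so
    z(θ) = (33/π) θ + 3.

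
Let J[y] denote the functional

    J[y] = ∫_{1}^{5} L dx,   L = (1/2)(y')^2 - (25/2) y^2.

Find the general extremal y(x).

The Lagrangian is L = (1/2)(y')^2 - (25/2) y^2.
∂L/∂y = -25y.
∂L/∂y' = y'.
The Euler-Lagrange equation d/dx(∂L/∂y') − ∂L/∂y = 0 becomes:
    y'' + 25 y = 0
General solution: y(x) = A sin(5x) + B cos(5x), where A and B are arbitrary constants fixed by the endpoint conditions.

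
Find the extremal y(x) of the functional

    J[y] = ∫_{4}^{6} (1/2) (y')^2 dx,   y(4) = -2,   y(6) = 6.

The Lagrangian is L = (1/2) (y')^2.
Compute ∂L/∂y = 0, ∂L/∂y' = y'.
The Euler-Lagrange equation d/dx(∂L/∂y') − ∂L/∂y = 0 reduces to
    y'' = 0.
Its general solution is
    y(x) = A x + B,
with A, B fixed by the endpoint conditions.
Applying the endpoint conditions y(4) = -2 and y(6) = 6: solve A·4 + B = -2 and A·6 + B = 6. Subtracting gives A(6 − 4) = 6 − -2, so A = 4, and B = -2 − A·4 = -18. Therefore
    y(x) = 4 x - 18.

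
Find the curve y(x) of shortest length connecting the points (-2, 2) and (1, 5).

Arc-length functional: J[y] = ∫ sqrt(1 + (y')^2) dx.
Lagrangian L = sqrt(1 + (y')^2) has no explicit y dependence, so ∂L/∂y = 0 and the Euler-Lagrange equation gives
    d/dx( y' / sqrt(1 + (y')^2) ) = 0  ⇒  y' / sqrt(1 + (y')^2) = const.
Hence y' is constant, so y(x) is affine.
Fitting the endpoints (-2, 2) and (1, 5):
    slope m = (5 − 2) / (1 − (-2)) = 1,
    intercept c = 2 − m·(-2) = 4.
Extremal: y(x) = x + 4.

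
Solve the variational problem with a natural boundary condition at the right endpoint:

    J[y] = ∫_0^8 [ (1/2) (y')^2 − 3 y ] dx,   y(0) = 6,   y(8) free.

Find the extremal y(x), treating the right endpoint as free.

The Lagrangian L = (1/2) (y')^2 − 3 y gives
    ∂L/∂y = −3,   ∂L/∂y' = y'.
Euler-Lagrange: d/dx(y') − (−3) = 0, i.e. y'' + 3 = 0, so
    y(x) = −(3/2) x^2 + C1 x + C2.
Fixed left endpoint y(0) = 6 ⇒ C2 = 6.
The right endpoint x = 8 is free, so the natural (transversality) condition is ∂L/∂y' |_{x=8} = 0, i.e. y'(8) = 0.
Compute y'(x) = −3 x + C1, so y'(8) = −24 + C1 = 0 ⇒ C1 = 24.
Therefore the extremal is
    y(x) = −(3/2) x^2 + 24 x + 6.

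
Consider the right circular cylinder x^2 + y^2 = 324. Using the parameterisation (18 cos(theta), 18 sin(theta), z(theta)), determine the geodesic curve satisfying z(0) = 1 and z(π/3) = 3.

Parameterise the cylinder of radius R = 18 as
    r(θ) = (18 cos θ, 18 sin θ, z(θ)).
The arc-length element is
    ds = sqrt(324 + (dz/dθ)^2) dθ,
so the Lagrangian is L = sqrt(324 + z'^2).
L depends on z' only, not on z or θ, so ∂L/∂z = 0 and
    ∂L/∂z' = z' / sqrt(324 + z'^2).
The Euler-Lagrange equation gives
    d/dθ( z' / sqrt(324 + z'^2) ) = 0,
so z' is constant. Integrating once:
    z(θ) = a θ + b,
a helix on the cylinder (a straight line when the cylinder is unrolled). The constants a, b are determined by the endpoint conditions.
With endpoint conditions z(0) = 1 and z(π/3) = 3: from z(0) = b we get b = 1, and a·π/3 + 1 = 3 gives a = 6/π, so
    z(θ) = (6/π) θ + 1.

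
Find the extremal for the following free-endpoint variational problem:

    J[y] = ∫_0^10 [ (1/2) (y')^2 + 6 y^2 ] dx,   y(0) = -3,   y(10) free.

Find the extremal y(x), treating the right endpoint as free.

The Lagrangian L = (1/2) (y')^2 + 6 y^2 gives
    ∂L/∂y = 12 y,   ∂L/∂y' = y'.
Euler-Lagrange: y'' − 12 y = 0.
With k = sqrt(12), the general solution is
    y(x) = A cosh(sqrt(12) x) + B sinh(sqrt(12) x).
Fixed left endpoint y(0) = -3 ⇒ A = -3.
The right endpoint x = 10 is free, so the natural (transversality) condition is ∂L/∂y' |_{x=10} = 0, i.e. y'(10) = 0.
Compute y'(x) = A k sinh(k x) + B k cosh(k x), so
    y'(10) = A k sinh(k·10) + B k cosh(k·10) = 0
    ⇒ B = −A tanh(k·10) = 3 tanh(sqrt(12)·10).
Therefore the extremal is
    y(x) = −3 cosh(sqrt(12) x) + 3 tanh(sqrt(12)·10) sinh(sqrt(12) x).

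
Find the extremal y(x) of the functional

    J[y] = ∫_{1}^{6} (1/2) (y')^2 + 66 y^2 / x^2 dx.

The Lagrangian is L = (1/2) (y')^2 + 66 y^2 / x^2.
Compute ∂L/∂y = 132y/x^2, ∂L/∂y' = y'.
The Euler-Lagrange equation d/dx(∂L/∂y') − ∂L/∂y = 0 reduces to
    y'' − 132/x^2 · y = 0  (x > 0).
Its general solution is
    y(x) = A x^12 + B x^(-11),
with A, B fixed by the endpoint conditions.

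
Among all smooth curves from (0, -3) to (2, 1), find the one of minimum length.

Arc-length functional: J[y] = ∫ sqrt(1 + (y')^2) dx.
Lagrangian L = sqrt(1 + (y')^2) has no explicit y dependence, so ∂L/∂y = 0 and the Euler-Lagrange equation gives
    d/dx( y' / sqrt(1 + (y')^2) ) = 0  ⇒  y' / sqrt(1 + (y')^2) = const.
Hence y' is constant, so y(x) is affine.
Fitting the endpoints (0, -3) and (2, 1):
    slope m = (1 − (-3)) / (2 − 0) = 2,
    intercept c = (-3) − m·0 = -3.
Extremal: y(x) = 2 x - 3.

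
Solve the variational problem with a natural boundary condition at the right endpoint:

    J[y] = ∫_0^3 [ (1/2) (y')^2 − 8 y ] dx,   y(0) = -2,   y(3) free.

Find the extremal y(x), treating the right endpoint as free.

The Lagrangian L = (1/2) (y')^2 − 8 y gives
    ∂L/∂y = −8,   ∂L/∂y' = y'.
Euler-Lagrange: d/dx(y') − (−8) = 0, i.e. y'' + 8 = 0, so
    y(x) = −(8/2) x^2 + C1 x + C2.
Fixed left endpoint y(0) = -2 ⇒ C2 = -2.
The right endpoint x = 3 is free, so the natural (transversality) condition is ∂L/∂y' |_{x=3} = 0, i.e. y'(3) = 0.
Compute y'(x) = −8 x + C1, so y'(3) = −24 + C1 = 0 ⇒ C1 = 24.
Therefore the extremal is
    y(x) = −4 x^2 + 24 x − 2.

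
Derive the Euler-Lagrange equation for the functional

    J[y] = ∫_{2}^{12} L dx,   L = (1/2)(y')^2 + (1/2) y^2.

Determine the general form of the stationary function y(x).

The Lagrangian is L = (1/2)(y')^2 + (1/2) y^2.
∂L/∂y = y.
∂L/∂y' = y'.
The Euler-Lagrange equation d/dx(∂L/∂y') − ∂L/∂y = 0 becomes:
    y'' - y = 0
General solution: y(x) = A e^x + B e^(-x), where A and B are arbitrary constants fixed by the endpoint conditions.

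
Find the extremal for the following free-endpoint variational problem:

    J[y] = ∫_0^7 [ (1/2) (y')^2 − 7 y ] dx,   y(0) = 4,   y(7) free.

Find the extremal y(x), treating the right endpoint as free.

The Lagrangian L = (1/2) (y')^2 − 7 y gives
    ∂L/∂y = −7,   ∂L/∂y' = y'.
Euler-Lagrange: d/dx(y') − (−7) = 0, i.e. y'' + 7 = 0, so
    y(x) = −(7/2) x^2 + C1 x + C2.
Fixed left endpoint y(0) = 4 ⇒ C2 = 4.
The right endpoint x = 7 is free, so the natural (transversality) condition is ∂L/∂y' |_{x=7} = 0, i.e. y'(7) = 0.
Compute y'(x) = −7 x + C1, so y'(7) = −49 + C1 = 0 ⇒ C1 = 49.
Therefore the extremal is
    y(x) = −(7/2) x^2 + 49 x + 4.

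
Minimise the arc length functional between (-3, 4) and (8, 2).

Arc-length functional: J[y] = ∫ sqrt(1 + (y')^2) dx.
Lagrangian L = sqrt(1 + (y')^2) has no explicit y dependence, so ∂L/∂y = 0 and the Euler-Lagrange equation gives
    d/dx( y' / sqrt(1 + (y')^2) ) = 0  ⇒  y' / sqrt(1 + (y')^2) = const.
Hence y' is constant, so y(x) is affine.
Fitting the endpoints (-3, 4) and (8, 2):
    slope m = (2 − 4) / (8 − (-3)) = -2/11,
    intercept c = 4 − m·(-3) = 38/11.
Extremal: y(x) = (-2/11) x + 38/11.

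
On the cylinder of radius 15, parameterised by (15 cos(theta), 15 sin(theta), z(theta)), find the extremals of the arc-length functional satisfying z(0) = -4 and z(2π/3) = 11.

Parameterise the cylinder of radius R = 15 as
    r(θ) = (15 cos θ, 15 sin θ, z(θ)).
The arc-length element is
    ds = sqrt(225 + (dz/dθ)^2) dθ,
so the Lagrangian is L = sqrt(225 + z'^2).
L depends on z' only, not on z or θ, so ∂L/∂z = 0 and
    ∂L/∂z' = z' / sqrt(225 + z'^2).
The Euler-Lagrange equation gives
    d/dθ( z' / sqrt(225 + z'^2) ) = 0,
so z' is constant. Integrating once:
    z(θ) = a θ + b,
a helix on the cylinder (a straight line when the cylinder is unrolled). The constants a, b are determined by the endpoint conditions.
With endpoint conditions z(0) = -4 and z(2π/3) = 11: from z(0) = b we get b = -4, and a·2π/3 + -4 = 11 gives a = 45/(2π), so
    z(θ) = (45/(2π)) θ − 4.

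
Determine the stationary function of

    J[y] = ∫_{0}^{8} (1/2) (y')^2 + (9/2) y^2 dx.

The Lagrangian is L = (1/2) (y')^2 + (9/2) y^2.
Compute ∂L/∂y = 9y, ∂L/∂y' = y'.
The Euler-Lagrange equation d/dx(∂L/∂y') − ∂L/∂y = 0 reduces to
    y'' − 9 y = 0.
Its general solution is
    y(x) = A e^(3x) + B e^(−3x),
with A, B fixed by the endpoint conditions.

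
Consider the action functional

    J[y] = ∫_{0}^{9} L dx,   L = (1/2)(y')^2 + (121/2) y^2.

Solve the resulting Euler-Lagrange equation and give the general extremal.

The Lagrangian is L = (1/2)(y')^2 + (121/2) y^2.
∂L/∂y = 121y.
∂L/∂y' = y'.
The Euler-Lagrange equation d/dx(∂L/∂y') − ∂L/∂y = 0 becomes:
    y'' - 121 y = 0
General solution: y(x) = A e^(11x) + B e^(-11x), where A and B are arbitrary constants fixed by the endpoint conditions.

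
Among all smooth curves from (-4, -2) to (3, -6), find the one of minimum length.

Arc-length functional: J[y] = ∫ sqrt(1 + (y')^2) dx.
Lagrangian L = sqrt(1 + (y')^2) has no explicit y dependence, so ∂L/∂y = 0 and the Euler-Lagrange equation gives
    d/dx( y' / sqrt(1 + (y')^2) ) = 0  ⇒  y' / sqrt(1 + (y')^2) = const.
Hence y' is constant, so y(x) is affine.
Fitting the endpoints (-4, -2) and (3, -6):
    slope m = ((-6) − (-2)) / (3 − (-4)) = -4/7,
    intercept c = (-2) − m·(-4) = -30/7.
Extremal: y(x) = (-4/7) x - 30/7.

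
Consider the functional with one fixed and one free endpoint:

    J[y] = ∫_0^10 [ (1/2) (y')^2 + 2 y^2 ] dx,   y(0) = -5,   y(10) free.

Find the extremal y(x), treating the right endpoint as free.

The Lagrangian L = (1/2) (y')^2 + 2 y^2 gives
    ∂L/∂y = 4 y,   ∂L/∂y' = y'.
Euler-Lagrange: y'' − 4 y = 0.
With k = 2, the general solution is
    y(x) = A cosh(2 x) + B sinh(2 x).
Fixed left endpoint y(0) = -5 ⇒ A = -5.
The right endpoint x = 10 is free, so the natural (transversality) condition is ∂L/∂y' |_{x=10} = 0, i.e. y'(10) = 0.
Compute y'(x) = A k sinh(k x) + B k cosh(k x), so
    y'(10) = A k sinh(k·10) + B k cosh(k·10) = 0
    ⇒ B = −A tanh(k·10) = 5 tanh(2·10).
Therefore the extremal is
    y(x) = −5 cosh(2 x) + 5 tanh(2·10) sinh(2 x).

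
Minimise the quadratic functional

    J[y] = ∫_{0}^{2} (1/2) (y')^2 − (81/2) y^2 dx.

The Lagrangian is L = (1/2) (y')^2 − (81/2) y^2.
Compute ∂L/∂y = -81y, ∂L/∂y' = y'.
The Euler-Lagrange equation d/dx(∂L/∂y') − ∂L/∂y = 0 reduces to
    y'' + 81 y = 0.
Its general solution is
    y(x) = A sin(9x) + B cos(9x),
with A, B fixed by the endpoint conditions.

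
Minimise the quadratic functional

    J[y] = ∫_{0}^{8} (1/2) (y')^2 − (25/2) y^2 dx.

The Lagrangian is L = (1/2) (y')^2 − (25/2) y^2.
Compute ∂L/∂y = -25y, ∂L/∂y' = y'.
The Euler-Lagrange equation d/dx(∂L/∂y') − ∂L/∂y = 0 reduces to
    y'' + 25 y = 0.
Its general solution is
    y(x) = A sin(5x) + B cos(5x),
with A, B fixed by the endpoint conditions.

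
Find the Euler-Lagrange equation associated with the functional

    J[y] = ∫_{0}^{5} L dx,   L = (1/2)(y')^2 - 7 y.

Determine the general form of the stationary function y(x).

The Lagrangian is L = (1/2)(y')^2 - 7 y.
∂L/∂y = -7.
∂L/∂y' = y'.
The Euler-Lagrange equation d/dx(∂L/∂y') − ∂L/∂y = 0 becomes:
    y'' + 7 = 0
General solution: y(x) = -(7/2) x^2 + A x + B, where A and B are arbitrary constants fixed by the endpoint conditions.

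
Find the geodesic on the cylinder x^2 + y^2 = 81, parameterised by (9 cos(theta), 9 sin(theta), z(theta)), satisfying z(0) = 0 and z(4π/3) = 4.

Parameterise the cylinder of radius R = 9 as
    r(θ) = (9 cos θ, 9 sin θ, z(θ)).
The arc-length element is
    ds = sqrt(81 + (dz/dθ)^2) dθ,
so the Lagrangian is L = sqrt(81 + z'^2).
L depends on z' only, not on z or θ, so ∂L/∂z = 0 and
    ∂L/∂z' = z' / sqrt(81 + z'^2).
The Euler-Lagrange equation gives
    d/dθ( z' / sqrt(81 + z'^2) ) = 0,
so z' is constant. Integrating once:
    z(θ) = a θ + b,
a helix on the cylinder (a straight line when the cylinder is unrolled). The constants a, b are determined by the endpoint conditions.
With endpoint conditions z(0) = 0 and z(4π/3) = 4: from z(0) = b we get b = 0, and a·4π/3 + 0 = 4 gives a = 3/π, so
    z(θ) = (3/π) θ.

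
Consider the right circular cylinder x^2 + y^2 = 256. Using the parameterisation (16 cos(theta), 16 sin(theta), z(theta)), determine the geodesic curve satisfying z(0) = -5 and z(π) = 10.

Parameterise the cylinder of radius R = 16 as
    r(θ) = (16 cos θ, 16 sin θ, z(θ)).
The arc-length element is
    ds = sqrt(256 + (dz/dθ)^2) dθ,
so the Lagrangian is L = sqrt(256 + z'^2).
L depends on z' only, not on z or θ, so ∂L/∂z = 0 and
    ∂L/∂z' = z' / sqrt(256 + z'^2).
The Euler-Lagrange equation gives
    d/dθ( z' / sqrt(256 + z'^2) ) = 0,
so z' is constant. Integrating once:
    z(θ) = a θ + b,
a helix on the cylinder (a straight line when the cylinder is unrolled). The constants a, b are determined by the endpoint conditions.
With endpoint conditions z(0) = -5 and z(π) = 10: from z(0) = b we get b = -5, and a·π + -5 = 10 gives a = 15/π, so
    z(θ) = (15/π) θ − 5.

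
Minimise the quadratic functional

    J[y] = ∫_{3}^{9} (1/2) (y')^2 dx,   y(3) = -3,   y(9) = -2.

The Lagrangian is L = (1/2) (y')^2.
Compute ∂L/∂y = 0, ∂L/∂y' = y'.
The Euler-Lagrange equation d/dx(∂L/∂y') − ∂L/∂y = 0 reduces to
    y'' = 0.
Its general solution is
    y(x) = A x + B,
with A, B fixed by the endpoint conditions.
Applying the endpoint conditions y(3) = -3 and y(9) = -2: solve A·3 + B = -3 and A·9 + B = -2. Subtracting gives A(9 − 3) = -2 − -3, so A = 1/6, and B = -3 − A·3 = -7/2. Therefore
    y(x) = (1/6) x - 7/2.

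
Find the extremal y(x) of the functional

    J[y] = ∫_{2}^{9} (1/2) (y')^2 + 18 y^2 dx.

The Lagrangian is L = (1/2) (y')^2 + 18 y^2.
Compute ∂L/∂y = 36y, ∂L/∂y' = y'.
The Euler-Lagrange equation d/dx(∂L/∂y') − ∂L/∂y = 0 reduces to
    y'' − 36 y = 0.
Its general solution is
    y(x) = A e^(6x) + B e^(−6x),
with A, B fixed by the endpoint conditions.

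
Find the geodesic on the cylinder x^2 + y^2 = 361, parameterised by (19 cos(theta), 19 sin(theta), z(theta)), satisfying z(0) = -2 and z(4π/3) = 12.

Parameterise the cylinder of radius R = 19 as
    r(θ) = (19 cos θ, 19 sin θ, z(θ)).
The arc-length element is
    ds = sqrt(361 + (dz/dθ)^2) dθ,
so the Lagrangian is L = sqrt(361 + z'^2).
L depends on z' only, not on z or θ, so ∂L/∂z = 0 and
    ∂L/∂z' = z' / sqrt(361 + z'^2).
The Euler-Lagrange equation gives
    d/dθ( z' / sqrt(361 + z'^2) ) = 0,
so z' is constant. Integrating once:
    z(θ) = a θ + b,
a helix on the cylinder (a straight line when the cylinder is unrolled). The constants a, b are determined by the endpoint conditions.
With endpoint conditions z(0) = -2 and z(4π/3) = 12: from z(0) = b we get b = -2, and a·4π/3 + -2 = 12 gives a = 21/(2π), so
    z(θ) = (21/(2π)) θ − 2.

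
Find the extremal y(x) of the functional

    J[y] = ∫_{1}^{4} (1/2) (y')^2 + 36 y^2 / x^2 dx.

The Lagrangian is L = (1/2) (y')^2 + 36 y^2 / x^2.
Compute ∂L/∂y = 72y/x^2, ∂L/∂y' = y'.
The Euler-Lagrange equation d/dx(∂L/∂y') − ∂L/∂y = 0 reduces to
    y'' − 72/x^2 · y = 0  (x > 0).
Its general solution is
    y(x) = A x^9 + B x^(-8),
with A, B fixed by the endpoint conditions.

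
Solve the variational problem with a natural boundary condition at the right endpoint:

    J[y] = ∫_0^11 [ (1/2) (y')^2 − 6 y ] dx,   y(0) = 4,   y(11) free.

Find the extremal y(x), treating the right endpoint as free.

The Lagrangian L = (1/2) (y')^2 − 6 y gives
    ∂L/∂y = −6,   ∂L/∂y' = y'.
Euler-Lagrange: d/dx(y') − (−6) = 0, i.e. y'' + 6 = 0, so
    y(x) = −(6/2) x^2 + C1 x + C2.
Fixed left endpoint y(0) = 4 ⇒ C2 = 4.
The right endpoint x = 11 is free, so the natural (transversality) condition is ∂L/∂y' |_{x=11} = 0, i.e. y'(11) = 0.
Compute y'(x) = −6 x + C1, so y'(11) = −66 + C1 = 0 ⇒ C1 = 66.
Therefore the extremal is
    y(x) = −3 x^2 + 66 x + 4.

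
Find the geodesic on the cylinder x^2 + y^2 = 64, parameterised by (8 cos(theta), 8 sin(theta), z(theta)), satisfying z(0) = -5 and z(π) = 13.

Parameterise the cylinder of radius R = 8 as
    r(θ) = (8 cos θ, 8 sin θ, z(θ)).
The arc-length element is
    ds = sqrt(64 + (dz/dθ)^2) dθ,
so the Lagrangian is L = sqrt(64 + z'^2).
L depends on z' only, not on z or θ, so ∂L/∂z = 0 and
    ∂L/∂z' = z' / sqrt(64 + z'^2).
The Euler-Lagrange equation gives
    d/dθ( z' / sqrt(64 + z'^2) ) = 0,
so z' is constant. Integrating once:
    z(θ) = a θ + b,
a helix on the cylinder (a straight line when the cylinder is unrolled). The constants a, b are determined by the endpoint conditions.
With endpoint conditions z(0) = -5 and z(π) = 13: from z(0) = b we get b = -5, and a·π + -5 = 13 gives a = 18/π, so
    z(θ) = (18/π) θ − 5.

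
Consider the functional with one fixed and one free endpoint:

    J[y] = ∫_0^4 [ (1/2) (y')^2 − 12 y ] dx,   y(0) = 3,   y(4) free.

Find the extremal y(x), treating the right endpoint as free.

The Lagrangian L = (1/2) (y')^2 − 12 y gives
    ∂L/∂y = −12,   ∂L/∂y' = y'.
Euler-Lagrange: d/dx(y') − (−12) = 0, i.e. y'' + 12 = 0, so
    y(x) = −(12/2) x^2 + C1 x + C2.
Fixed left endpoint y(0) = 3 ⇒ C2 = 3.
The right endpoint x = 4 is free, so the natural (transversality) condition is ∂L/∂y' |_{x=4} = 0, i.e. y'(4) = 0.
Compute y'(x) = −12 x + C1, so y'(4) = −48 + C1 = 0 ⇒ C1 = 48.
Therefore the extremal is
    y(x) = −6 x^2 + 48 x + 3.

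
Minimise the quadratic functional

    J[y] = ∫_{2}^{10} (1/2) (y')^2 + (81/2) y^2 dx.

The Lagrangian is L = (1/2) (y')^2 + (81/2) y^2.
Compute ∂L/∂y = 81y, ∂L/∂y' = y'.
The Euler-Lagrange equation d/dx(∂L/∂y') − ∂L/∂y = 0 reduces to
    y'' − 81 y = 0.
Its general solution is
    y(x) = A e^(9x) + B e^(−9x),
with A, B fixed by the endpoint conditions.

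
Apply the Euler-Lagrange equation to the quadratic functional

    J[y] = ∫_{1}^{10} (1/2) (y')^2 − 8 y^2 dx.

The Lagrangian is L = (1/2) (y')^2 − 8 y^2.
Compute ∂L/∂y = -16y, ∂L/∂y' = y'.
The Euler-Lagrange equation d/dx(∂L/∂y') − ∂L/∂y = 0 reduces to
    y'' + 16 y = 0.
Its general solution is
    y(x) = A sin(4x) + B cos(4x),
with A, B fixed by the endpoint conditions.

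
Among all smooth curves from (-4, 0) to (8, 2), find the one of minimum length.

Arc-length functional: J[y] = ∫ sqrt(1 + (y')^2) dx.
Lagrangian L = sqrt(1 + (y')^2) has no explicit y dependence, so ∂L/∂y = 0 and the Euler-Lagrange equation gives
    d/dx( y' / sqrt(1 + (y')^2) ) = 0  ⇒  y' / sqrt(1 + (y')^2) = const.
Hence y' is constant, so y(x) is affine.
Fitting the endpoints (-4, 0) and (8, 2):
    slope m = (2 − 0) / (8 − (-4)) = 1/6,
    intercept c = 0 − m·(-4) = 2/3.
Extremal: y(x) = (1/6) x + 2/3.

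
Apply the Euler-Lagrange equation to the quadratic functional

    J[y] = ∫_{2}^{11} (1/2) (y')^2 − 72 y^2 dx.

The Lagrangian is L = (1/2) (y')^2 − 72 y^2.
Compute ∂L/∂y = -144y, ∂L/∂y' = y'.
The Euler-Lagrange equation d/dx(∂L/∂y') − ∂L/∂y = 0 reduces to
    y'' + 144 y = 0.
Its general solution is
    y(x) = A sin(12x) + B cos(12x),
with A, B fixed by the endpoint conditions.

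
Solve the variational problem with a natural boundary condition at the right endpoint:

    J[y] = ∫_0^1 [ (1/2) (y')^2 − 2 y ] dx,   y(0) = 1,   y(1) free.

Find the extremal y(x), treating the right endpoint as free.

The Lagrangian L = (1/2) (y')^2 − 2 y gives
    ∂L/∂y = −2,   ∂L/∂y' = y'.
Euler-Lagrange: d/dx(y') − (−2) = 0, i.e. y'' + 2 = 0, so
    y(x) = −(2/2) x^2 + C1 x + C2.
Fixed left endpoint y(0) = 1 ⇒ C2 = 1.
The right endpoint x = 1 is free, so the natural (transversality) condition is ∂L/∂y' |_{x=1} = 0, i.e. y'(1) = 0.
Compute y'(x) = −2 x + C1, so y'(1) = −2 + C1 = 0 ⇒ C1 = 2.
Therefore the extremal is
    y(x) = −x^2 + 2 x + 1.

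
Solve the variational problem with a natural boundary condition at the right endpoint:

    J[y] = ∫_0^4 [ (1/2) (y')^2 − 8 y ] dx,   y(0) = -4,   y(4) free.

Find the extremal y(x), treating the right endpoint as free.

The Lagrangian L = (1/2) (y')^2 − 8 y gives
    ∂L/∂y = −8,   ∂L/∂y' = y'.
Euler-Lagrange: d/dx(y') − (−8) = 0, i.e. y'' + 8 = 0, so
    y(x) = −(8/2) x^2 + C1 x + C2.
Fixed left endpoint y(0) = -4 ⇒ C2 = -4.
The right endpoint x = 4 is free, so the natural (transversality) condition is ∂L/∂y' |_{x=4} = 0, i.e. y'(4) = 0.
Compute y'(x) = −8 x + C1, so y'(4) = −32 + C1 = 0 ⇒ C1 = 32.
Therefore the extremal is
    y(x) = −4 x^2 + 32 x − 4.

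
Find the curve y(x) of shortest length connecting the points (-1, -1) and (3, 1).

Arc-length functional: J[y] = ∫ sqrt(1 + (y')^2) dx.
Lagrangian L = sqrt(1 + (y')^2) has no explicit y dependence, so ∂L/∂y = 0 and the Euler-Lagrange equation gives
    d/dx( y' / sqrt(1 + (y')^2) ) = 0  ⇒  y' / sqrt(1 + (y')^2) = const.
Hence y' is constant, so y(x) is affine.
Fitting the endpoints (-1, -1) and (3, 1):
    slope m = (1 − (-1)) / (3 − (-1)) = 1/2,
    intercept c = (-1) − m·(-1) = -1/2.
Extremal: y(x) = (1/2) x - 1/2.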